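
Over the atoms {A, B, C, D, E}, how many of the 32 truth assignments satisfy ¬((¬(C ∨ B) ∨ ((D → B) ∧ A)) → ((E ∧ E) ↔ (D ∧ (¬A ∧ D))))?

Initial set: {¬((¬(C ∨ B) ∨ ((D → B) ∧ A)) → ((E ∧ E) ↔ (D ∧ (¬A ∧ D))))}.
¬((¬(C ∨ B) ∨ ((D → B) ∧ A)) → ((E ∧ E) ↔ (D ∧ (¬A ∧ D)))): α-rule — add (¬(C ∨ B) ∨ ((D → B) ∧ A)), ¬((E ∧ E) ↔ (D ∧ (¬A ∧ D))).
(¬(C ∨ B) ∨ ((D → B) ∧ A)): β-rule — branch into ¬(C ∨ B)  //  ((D → B) ∧ A).
  branch 1 (add ¬(C ∨ B)):
    ¬(C ∨ B): α-rule — add ¬C, ¬B.
    ¬((E ∧ E) ↔ (D ∧ (¬A ∧ D))): β-rule — branch into (E ∧ E), ¬(D ∧ (¬A ∧ D))  //  ¬(E ∧ E), (D ∧ (¬A ∧ D)).
      branch 1.1 (add (E ∧ E), ¬(D ∧ (¬A ∧ D))):
        (E ∧ E): α-rule — add E, E.
        ¬(D ∧ (¬A ∧ D)): β-rule — branch into ¬D  //  ¬(¬A ∧ D).
          branch 1.1.1 (add ¬D):
            ○ open, literals {B=F, C=F, D=F, E=T}.
          branch 1.1.2 (add ¬(¬A ∧ D)):
            ¬(¬A ∧ D): β-rule — branch into ¬¬A  //  ¬D.
              branch 1.1.2.1 (add ¬¬A):
                ○ open, literals {A=T, B=F, C=F, E=T}.
              branch 1.1.2.2 (add ¬D):
                ○ open, literals {B=F, C=F, D=F, E=T}.
      branch 1.2 (add ¬(E ∧ E), (D ∧ (¬A ∧ D))):
        (D ∧ (¬A ∧ D)): α-rule — add D, (¬A ∧ D).
        (¬A ∧ D): α-rule — add ¬A, D.
        ¬(E ∧ E): β-rule — branch into ¬E  //  ¬E.
          branch 1.2.1 (add ¬E):
            ○ open, literals {A=F, B=F, C=F, D=T, E=F}.
          branch 1.2.2 (add ¬E):
            ○ open, literals {A=F, B=F, C=F, D=T, E=F}.
  branch 2 (add ((D → B) ∧ A)):
    ((D → B) ∧ A): α-rule — add (D → B), A.
    ¬((E ∧ E) ↔ (D ∧ (¬A ∧ D))): β-rule — branch into (E ∧ E), ¬(D ∧ (¬A ∧ D))  //  ¬(E ∧ E), (D ∧ (¬A ∧ D)).
      branch 2.1 (add (E ∧ E), ¬(D ∧ (¬A ∧ D))):
        (E ∧ E): α-rule — add E, E.
        (D → B): β-rule — branch into ¬D  //  B.
          branch 2.1.1 (add ¬D):
            ¬(D ∧ (¬A ∧ D)): β-rule — branch into ¬D  //  ¬(¬A ∧ D).
              branch 2.1.1.1 (add ¬D):
                ○ open, literals {A=T, D=F, E=T}.
              branch 2.1.1.2 (add ¬(¬A ∧ D)):
                ¬(¬A ∧ D): β-rule — branch into ¬¬A  //  ¬D.
                  branch 2.1.1.2.1 (add ¬¬A):
                    ○ open, literals {A=T, D=F, E=T}.
                  branch 2.1.1.2.2 (add ¬D):
                    ○ open, literals {A=T, D=F, E=T}.
          branch 2.1.2 (add B):
            ¬(D ∧ (¬A ∧ D)): β-rule — branch into ¬D  //  ¬(¬A ∧ D).
              branch 2.1.2.1 (add ¬D):
                ○ open, literals {A=T, B=T, D=F, E=T}.
              branch 2.1.2.2 (add ¬(¬A ∧ D)):
                ¬(¬A ∧ D): β-rule — branch into ¬¬A  //  ¬D.
                  branch 2.1.2.2.1 (add ¬¬A):
                    ○ open, literals {A=T, B=T, E=T}.
                  branch 2.1.2.2.2 (add ¬D):
                    ○ open, literals {A=T, B=T, D=F, E=T}.
      branch 2.2 (add ¬(E ∧ E), (D ∧ (¬A ∧ D))):
        (D ∧ (¬A ∧ D)): α-rule — add D, (¬A ∧ D).
        (¬A ∧ D): α-rule — add ¬A, D.
        × closes — contains both A and ¬A.
1 branch closed, 11 open.
Each open branch fixes some atoms; the unmentioned ones are free. Counting distinct full assignments: branch {B=F, C=F, D=F, E=T} (A) contributes 2 new; branch {A=T, B=F, C=F, E=T} (D) contributes 1 new; branch {B=F, C=F, D=F, E=T} (A) contributes 0 new; branch {A=F, B=F, C=F, D=T, E=F} (none free) contributes 1 new; branch {A=F, B=F, C=F, D=T, E=F} (none free) contributes 0 new; branch {A=T, D=F, E=T} (B, C) contributes 3 new; branch {A=T, D=F, E=T} (B, C) contributes 0 new; branch {A=T, D=F, E=T} (B, C) contributes 0 new; branch {A=T, B=T, D=F, E=T} (C) contributes 0 new; branch {A=T, B=T, E=T} (C, D) contributes 2 new; branch {A=T, B=T, D=F, E=T} (C) contributes 0 new. Total: 9.

9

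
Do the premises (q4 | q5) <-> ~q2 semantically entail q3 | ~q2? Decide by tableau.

No

Initial set: {T ((q4 | q5) <-> ~q2); F (q3 | ~q2)}.
F (q3 | ~q2): α-rule — add F q3, F ~q2.
T ((q4 | q5) <-> ~q2): β-rule — branch into T (q4 | q5), T ~q2  //  F (q4 | q5), F ~q2.
  branch 1 (add T (q4 | q5), T ~q2):
    × closes — contains both q2 and ~q2.
  branch 2 (add F (q4 | q5), F ~q2):
    F (q4 | q5): α-rule — add F q4, F q5.
    ○ open, literals {q2=true, q3=false, q4=false, q5=false}.
1 branch closed, 1 open.
An open branch gives a countermodel: q2=true, q3=false, q4=false, q5=false (unmentioned atoms arbitrary); the premises hold there but the conclusion fails.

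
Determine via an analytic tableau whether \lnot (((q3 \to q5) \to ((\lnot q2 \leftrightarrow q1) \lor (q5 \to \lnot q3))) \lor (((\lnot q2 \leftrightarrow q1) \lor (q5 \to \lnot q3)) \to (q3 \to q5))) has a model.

Unsatisfiable

Initial set: {\lnot (((q3 \to q5) \to ((\lnot q2 \leftrightarrow q1) \lor (q5 \to \lnot q3))) \lor (((\lnot q2 \leftrightarrow q1) \lor (q5 \to \lnot q3)) \to (q3 \to q5)))}.
\lnot (((q3 \to q5) \to ((\lnot q2 \leftrightarrow q1) \lor (q5 \to \lnot q3))) \lor (((\lnot q2 \leftrightarrow q1) \lor (q5 \to \lnot q3)) \to (q3 \to q5))): α-rule — add \lnot ((q3 \to q5) \to ((\lnot q2 \leftrightarrow q1) \lor (q5 \to \lnot q3))), \lnot (((\lnot q2 \leftrightarrow q1) \lor (q5 \to \lnot q3)) \to (q3 \to q5)).
\lnot ((q3 \to q5) \to ((\lnot q2 \leftrightarrow q1) \lor (q5 \to \lnot q3))): α-rule — add (q3 \to q5), \lnot ((\lnot q2 \leftrightarrow q1) \lor (q5 \to \lnot q3)).
\lnot (((\lnot q2 \leftrightarrow q1) \lor (q5 \to \lnot q3)) \to (q3 \to q5)): α-rule — add ((\lnot q2 \leftrightarrow q1) \lor (q5 \to \lnot q3)), \lnot (q3 \to q5).
\lnot ((\lnot q2 \leftrightarrow q1) \lor (q5 \to \lnot q3)): α-rule — add \lnot (\lnot q2 \leftrightarrow q1), \lnot (q5 \to \lnot q3).
\lnot (q3 \to q5): α-rule — add q3, \lnot q5.
\lnot (q5 \to \lnot q3): α-rule — add q5, \lnot \lnot q3.
× closes — contains both q5 and \lnot q5.
All 1 branch closes.
Every branch closed; the formula is unsatisfiable.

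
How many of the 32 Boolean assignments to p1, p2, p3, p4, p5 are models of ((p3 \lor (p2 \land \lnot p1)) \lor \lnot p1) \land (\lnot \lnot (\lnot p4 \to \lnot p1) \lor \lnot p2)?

22

Initial set: {(((p3 \lor (p2 \land \lnot p1)) \lor \lnot p1) \land (\lnot \lnot (\lnot p4 \to \lnot p1) \lor \lnot p2))}.
(((p3 \lor (p2 \land \lnot p1)) \lor \lnot p1) \land (\lnot \lnot (\lnot p4 \to \lnot p1) \lor \lnot p2)): α-rule — add ((p3 \lor (p2 \land \lnot p1)) \lor \lnot p1), (\lnot \lnot (\lnot p4 \to \lnot p1) \lor \lnot p2).
((p3 \lor (p2 \land \lnot p1)) \lor \lnot p1): β-rule — branch into (p3 \lor (p2 \land \lnot p1))  //  \lnot p1.
  branch 1 (add (p3 \lor (p2 \land \lnot p1))):
    (\lnot \lnot (\lnot p4 \to \lnot p1) \lor \lnot p2): β-rule — branch into \lnot \lnot (\lnot p4 \to \lnot p1)  //  \lnot p2.
      branch 1.1 (add \lnot \lnot (\lnot p4 \to \lnot p1)):
        \lnot \lnot (\lnot p4 \to \lnot p1): drop double negation, giving (\lnot p4 \to \lnot p1).
        (p3 \lor (p2 \land \lnot p1)): β-rule — branch into p3  //  (p2 \land \lnot p1).
          branch 1.1.1 (add p3):
            (\lnot p4 \to \lnot p1): β-rule — branch into \lnot \lnot p4  //  \lnot p1.
              branch 1.1.1.1 (add \lnot \lnot p4):
                ○ open, literals {p3=1, p4=1}.
              branch 1.1.1.2 (add \lnot p1):
                ○ open, literals {p1=0, p3=1}.
          branch 1.1.2 (add (p2 \land \lnot p1)):
            (p2 \land \lnot p1): α-rule — add p2, \lnot p1.
            (\lnot p4 \to \lnot p1): β-rule — branch into \lnot \lnot p4  //  \lnot p1.
              branch 1.1.2.1 (add \lnot \lnot p4):
                ○ open, literals {p1=0, p2=1, p4=1}.
              branch 1.1.2.2 (add \lnot p1):
                ○ open, literals {p1=0, p2=1}.
      branch 1.2 (add \lnot p2):
        (p3 \lor (p2 \land \lnot p1)): β-rule — branch into p3  //  (p2 \land \lnot p1).
          branch 1.2.1 (add p3):
            ○ open, literals {p2=0, p3=1}.
          branch 1.2.2 (add (p2 \land \lnot p1)):
            (p2 \land \lnot p1): α-rule — add p2, \lnot p1.
            × closes — contains both p2 and \lnot p2.
  branch 2 (add \lnot p1):
    (\lnot \lnot (\lnot p4 \to \lnot p1) \lor \lnot p2): β-rule — branch into \lnot \lnot (\lnot p4 \to \lnot p1)  //  \lnot p2.
      branch 2.1 (add \lnot \lnot (\lnot p4 \to \lnot p1)):
        \lnot \lnot (\lnot p4 \to \lnot p1): drop double negation, giving (\lnot p4 \to \lnot p1).
        (\lnot p4 \to \lnot p1): β-rule — branch into \lnot \lnot p4  //  \lnot p1.
          branch 2.1.1 (add \lnot \lnot p4):
            ○ open, literals {p1=0, p4=1}.
          branch 2.1.2 (add \lnot p1):
            ○ open, literals {p1=0}.
      branch 2.2 (add \lnot p2):
        ○ open, literals {p1=0, p2=0}.
1 branch closed, 8 open.
Each open branch fixes some atoms; the unmentioned ones are free. Counting distinct full assignments: branch {p3=1, p4=1} (p1, p2, p5) contributes 8 new; branch {p1=0, p3=1} (p2, p4, p5) contributes 4 new; branch {p1=0, p2=1, p4=1} (p3, p5) contributes 2 new; branch {p1=0, p2=1} (p3, p4, p5) contributes 2 new; branch {p2=0, p3=1} (p1, p4, p5) contributes 2 new; branch {p1=0, p4=1} (p2, p3, p5) contributes 2 new; branch {p1=0} (p2, p3, p4, p5) contributes 2 new; branch {p1=0, p2=0} (p3, p4, p5) contributes 0 new. Total: 22.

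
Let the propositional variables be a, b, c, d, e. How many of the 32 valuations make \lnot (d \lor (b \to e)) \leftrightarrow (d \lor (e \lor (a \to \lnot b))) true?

2

Initial set: {(\lnot (d \lor (b \to e)) \leftrightarrow (d \lor (e \lor (a \to \lnot b))))}.
(\lnot (d \lor (b \to e)) \leftrightarrow (d \lor (e \lor (a \to \lnot b)))): β-rule — branch into \lnot (d \lor (b \to e)), (d \lor (e \lor (a \to \lnot b)))  //  \lnot \lnot (d \lor (b \to e)), \lnot (d \lor (e \lor (a \to \lnot b))).
  branch 1 (add \lnot (d \lor (b \to e)), (d \lor (e \lor (a \to \lnot b)))):
    \lnot (d \lor (b \to e)): α-rule — add \lnot d, \lnot (b \to e).
    \lnot (b \to e): α-rule — add b, \lnot e.
    (d \lor (e \lor (a \to \lnot b))): β-rule — branch into d  //  (e \lor (a \to \lnot b)).
      branch 1.1 (add d):
        × closes — contains both d and \lnot d.
      branch 1.2 (add (e \lor (a \to \lnot b))):
        (e \lor (a \to \lnot b)): β-rule — branch into e  //  (a \to \lnot b).
          branch 1.2.1 (add e):
            × closes — contains both e and \lnot e.
          branch 1.2.2 (add (a \to \lnot b)):
            (a \to \lnot b): β-rule — branch into \lnot a  //  \lnot b.
              branch 1.2.2.1 (add \lnot a):
                ○ open, literals {a=F, b=T, d=F, e=F}.
              branch 1.2.2.2 (add \lnot b):
                × closes — contains both b and \lnot b.
  branch 2 (add \lnot \lnot (d \lor (b \to e)), \lnot (d \lor (e \lor (a \to \lnot b)))):
    \lnot (d \lor (e \lor (a \to \lnot b))): α-rule — add \lnot d, \lnot (e \lor (a \to \lnot b)).
    \lnot (e \lor (a \to \lnot b)): α-rule — add \lnot e, \lnot (a \to \lnot b).
    \lnot (a \to \lnot b): α-rule — add a, \lnot \lnot b.
    \lnot \lnot (d \lor (b \to e)): β-rule — branch into d  //  (b \to e).
      branch 2.1 (add d):
        × closes — contains both d and \lnot d.
      branch 2.2 (add (b \to e)):
        (b \to e): β-rule — branch into \lnot b  //  e.
          branch 2.2.1 (add \lnot b):
            × closes — contains both b and \lnot b.
          branch 2.2.2 (add e):
            × closes — contains both e and \lnot e.
6 branches closed, 1 open.
Each open branch fixes some atoms; the unmentioned ones are free. Counting distinct full assignments: branch {a=F, b=T, d=F, e=F} (c) contributes 2 new. Total: 2.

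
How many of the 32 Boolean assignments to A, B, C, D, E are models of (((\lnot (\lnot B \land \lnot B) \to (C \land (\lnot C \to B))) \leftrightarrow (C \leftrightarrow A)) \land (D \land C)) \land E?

2

Initial set: {((((\lnot (\lnot B \land \lnot B) \to (C \land (\lnot C \to B))) \leftrightarrow (C \leftrightarrow A)) \land (D \land C)) \land E)}.
((((\lnot (\lnot B \land \lnot B) \to (C \land (\lnot C \to B))) \leftrightarrow (C \leftrightarrow A)) \land (D \land C)) \land E): α-rule — add (((\lnot (\lnot B \land \lnot B) \to (C \land (\lnot C \to B))) \leftrightarrow (C \leftrightarrow A)) \land (D \land C)), E.
(((\lnot (\lnot B \land \lnot B) \to (C \land (\lnot C \to B))) \leftrightarrow (C \leftrightarrow A)) \land (D \land C)): α-rule — add ((\lnot (\lnot B \land \lnot B) \to (C \land (\lnot C \to B))) \leftrightarrow (C \leftrightarrow A)), (D \land C).
(D \land C): α-rule — add D, C.
((\lnot (\lnot B \land \lnot B) \to (C \land (\lnot C \to B))) \leftrightarrow (C \leftrightarrow A)): β-rule — branch into (\lnot (\lnot B \land \lnot B) \to (C \land (\lnot C \to B))), (C \leftrightarrow A)  //  \lnot (\lnot (\lnot B \land \lnot B) \to (C \land (\lnot C \to B))), \lnot (C \leftrightarrow A).
  branch 1 (add (\lnot (\lnot B \land \lnot B) \to (C \land (\lnot C \to B))), (C \leftrightarrow A)):
    (\lnot (\lnot B \land \lnot B) \to (C \land (\lnot C \to B))): β-rule — branch into \lnot \lnot (\lnot B \land \lnot B)  //  (C \land (\lnot C \to B)).
      branch 1.1 (add \lnot \lnot (\lnot B \land \lnot B)):
        \lnot \lnot (\lnot B \land \lnot B): α-rule — add \lnot B, \lnot B.
        (C \leftrightarrow A): β-rule — branch into C, A  //  \lnot C, \lnot A.
          branch 1.1.1 (add C, A):
            ○ open, literals {A=1, B=0, C=1, D=1, E=1}.
          branch 1.1.2 (add \lnot C, \lnot A):
            × closes — contains both C and \lnot C.
      branch 1.2 (add (C \land (\lnot C \to B))):
        (C \land (\lnot C \to B)): α-rule — add C, (\lnot C \to B).
        (C \leftrightarrow A): β-rule — branch into C, A  //  \lnot C, \lnot A.
          branch 1.2.1 (add C, A):
            (\lnot C \to B): β-rule — branch into \lnot \lnot C  //  B.
              branch 1.2.1.1 (add \lnot \lnot C):
                ○ open, literals {A=1, C=1, D=1, E=1}.
              branch 1.2.1.2 (add B):
                ○ open, literals {A=1, B=1, C=1, D=1, E=1}.
          branch 1.2.2 (add \lnot C, \lnot A):
            × closes — contains both C and \lnot C.
  branch 2 (add \lnot (\lnot (\lnot B \land \lnot B) \to (C \land (\lnot C \to B))), \lnot (C \leftrightarrow A)):
    \lnot (\lnot (\lnot B \land \lnot B) \to (C \land (\lnot C \to B))): α-rule — add \lnot (\lnot B \land \lnot B), \lnot (C \land (\lnot C \to B)).
    \lnot (C \leftrightarrow A): β-rule — branch into C, \lnot A  //  \lnot C, A.
      branch 2.1 (add C, \lnot A):
        \lnot (\lnot B \land \lnot B): β-rule — branch into \lnot \lnot B  //  \lnot \lnot B.
          branch 2.1.1 (add \lnot \lnot B):
            \lnot (C \land (\lnot C \to B)): β-rule — branch into \lnot C  //  \lnot (\lnot C \to B).
              branch 2.1.1.1 (add \lnot C):
                × closes — contains both C and \lnot C.
              branch 2.1.1.2 (add \lnot (\lnot C \to B)):
                \lnot (\lnot C \to B): α-rule — add \lnot C, \lnot B.
                × closes — contains both C and \lnot C.
          branch 2.1.2 (add \lnot \lnot B):
            \lnot (C \land (\lnot C \to B)): β-rule — branch into \lnot C  //  \lnot (\lnot C \to B).
              branch 2.1.2.1 (add \lnot C):
                × closes — contains both C and \lnot C.
              branch 2.1.2.2 (add \lnot (\lnot C \to B)):
                \lnot (\lnot C \to B): α-rule — add \lnot C, \lnot B.
                × closes — contains both C and \lnot C.
      branch 2.2 (add \lnot C, A):
        × closes — contains both C and \lnot C.
7 branches closed, 3 open.
Each open branch fixes some atoms; the unmentioned ones are free. Counting distinct full assignments: branch {A=1, B=0, C=1, D=1, E=1} (none free) contributes 1 new; branch {A=1, C=1, D=1, E=1} (B) contributes 1 new; branch {A=1, B=1, C=1, D=1, E=1} (none free) contributes 0 new. Total: 2.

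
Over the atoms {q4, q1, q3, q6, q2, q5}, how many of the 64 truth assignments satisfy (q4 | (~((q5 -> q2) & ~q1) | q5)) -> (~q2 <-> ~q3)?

36

Initial set: {((q4 | (~((q5 -> q2) & ~q1) | q5)) -> (~q2 <-> ~q3))}.
((q4 | (~((q5 -> q2) & ~q1) | q5)) -> (~q2 <-> ~q3)): β-rule — branch into ~(q4 | (~((q5 -> q2) & ~q1) | q5))  //  (~q2 <-> ~q3).
  branch 1 (add ~(q4 | (~((q5 -> q2) & ~q1) | q5))):
    ~(q4 | (~((q5 -> q2) & ~q1) | q5)): α-rule — add ~q4, ~(~((q5 -> q2) & ~q1) | q5).
    ~(~((q5 -> q2) & ~q1) | q5): α-rule — add ~~((q5 -> q2) & ~q1), ~q5.
    ~~((q5 -> q2) & ~q1): α-rule — add (q5 -> q2), ~q1.
    (q5 -> q2): β-rule — branch into ~q5  //  q2.
      branch 1.1 (add ~q5):
        ○ open, literals {q1=0, q4=0, q5=0}.
      branch 1.2 (add q2):
        ○ open, literals {q1=0, q2=1, q4=0, q5=0}.
  branch 2 (add (~q2 <-> ~q3)):
    (~q2 <-> ~q3): β-rule — branch into ~q2, ~q3  //  ~~q2, ~~q3.
      branch 2.1 (add ~q2, ~q3):
        ○ open, literals {q2=0, q3=0}.
      branch 2.2 (add ~~q2, ~~q3):
        ○ open, literals {q2=1, q3=1}.
0 branches closed, 4 open.
Each open branch fixes some atoms; the unmentioned ones are free. Counting distinct full assignments: branch {q1=0, q4=0, q5=0} (q3, q6, q2) contributes 8 new; branch {q1=0, q2=1, q4=0, q5=0} (q3, q6) contributes 0 new; branch {q2=0, q3=0} (q4, q1, q6, q5) contributes 14 new; branch {q2=1, q3=1} (q4, q1, q6, q5) contributes 14 new. Total: 36.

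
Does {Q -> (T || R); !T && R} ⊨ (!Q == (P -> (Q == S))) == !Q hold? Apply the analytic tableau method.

Initial set: {T (Q -> (T || R)); T (!T && R); F ((!Q == (P -> (Q == S))) == !Q)}.
T (!T && R): α-rule — add T !T, T R.
T (Q -> (T || R)): β-rule — branch into F Q  //  T (T || R).
  branch 1 (add F Q):
    F ((!Q == (P -> (Q == S))) == !Q): β-rule — branch into T (!Q == (P -> (Q == S))), F !Q  //  F (!Q == (P -> (Q == S))), T !Q.
      branch 1.1 (add T (!Q == (P -> (Q == S))), F !Q):
        × closes — contains both Q and !Q.
      branch 1.2 (add F (!Q == (P -> (Q == S))), T !Q):
        F (!Q == (P -> (Q == S))): β-rule — branch into T !Q, F (P -> (Q == S))  //  F !Q, T (P -> (Q == S)).
          branch 1.2.1 (add T !Q, F (P -> (Q == S))):
            F (P -> (Q == S)): α-rule — add T P, F (Q == S).
            F (Q == S): β-rule — branch into T Q, F S  //  F Q, T S.
              branch 1.2.1.1 (add T Q, F S):
                × closes — contains both Q and !Q.
              branch 1.2.1.2 (add F Q, T S):
                ○ open, literals {P=T, Q=F, R=T, S=T, T=F}.
          branch 1.2.2 (add F !Q, T (P -> (Q == S))):
            × closes — contains both Q and !Q.
  branch 2 (add T (T || R)):
    F ((!Q == (P -> (Q == S))) == !Q): β-rule — branch into T (!Q == (P -> (Q == S))), F !Q  //  F (!Q == (P -> (Q == S))), T !Q.
      branch 2.1 (add T (!Q == (P -> (Q == S))), F !Q):
        T (T || R): β-rule — branch into T T  //  T R.
          branch 2.1.1 (add T T):
            × closes — contains both T and !T.
          branch 2.1.2 (add T R):
            T (!Q == (P -> (Q == S))): β-rule — branch into T !Q, T (P -> (Q == S))  //  F !Q, F (P -> (Q == S)).
              branch 2.1.2.1 (add T !Q, T (P -> (Q == S))):
                × closes — contains both Q and !Q.
              branch 2.1.2.2 (add F !Q, F (P -> (Q == S))):
                F (P -> (Q == S)): α-rule — add T P, F (Q == S).
                F (Q == S): β-rule — branch into T Q, F S  //  F Q, T S.
                  branch 2.1.2.2.1 (add T Q, F S):
                    ○ open, literals {P=T, Q=T, R=T, S=F, T=F}.
                  branch 2.1.2.2.2 (add F Q, T S):
                    × closes — contains both Q and !Q.
      branch 2.2 (add F (!Q == (P -> (Q == S))), T !Q):
        T (T || R): β-rule — branch into T T  //  T R.
          branch 2.2.1 (add T T):
            × closes — contains both T and !T.
          branch 2.2.2 (add T R):
            F (!Q == (P -> (Q == S))): β-rule — branch into T !Q, F (P -> (Q == S))  //  F !Q, T (P -> (Q == S)).
              branch 2.2.2.1 (add T !Q, F (P -> (Q == S))):
                F (P -> (Q == S)): α-rule — add T P, F (Q == S).
                F (Q == S): β-rule — branch into T Q, F S  //  F Q, T S.
                  branch 2.2.2.1.1 (add T Q, F S):
                    × closes — contains both Q and !Q.
                  branch 2.2.2.1.2 (add F Q, T S):
                    ○ open, literals {P=T, Q=F, R=T, S=T, T=F}.
              branch 2.2.2.2 (add F !Q, T (P -> (Q == S))):
                × closes — contains both Q and !Q.
9 branches closed, 3 open.
An open branch gives a countermodel: P=T, Q=F, R=T, S=T, T=F (unmentioned atoms arbitrary); the premises hold there but the conclusion fails.

No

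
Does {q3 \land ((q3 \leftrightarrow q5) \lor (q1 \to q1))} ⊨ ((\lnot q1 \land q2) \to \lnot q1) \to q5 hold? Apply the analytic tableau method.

Initial set: {T (q3 \land ((q3 \leftrightarrow q5) \lor (q1 \to q1))); F (((\lnot q1 \land q2) \to \lnot q1) \to q5)}.
T (q3 \land ((q3 \leftrightarrow q5) \lor (q1 \to q1))): α-rule — add T q3, T ((q3 \leftrightarrow q5) \lor (q1 \to q1)).
F (((\lnot q1 \land q2) \to \lnot q1) \to q5): α-rule — add T ((\lnot q1 \land q2) \to \lnot q1), F q5.
T ((q3 \leftrightarrow q5) \lor (q1 \to q1)): β-rule — branch into T (q3 \leftrightarrow q5)  //  T (q1 \to q1).
  branch 1 (add T (q3 \leftrightarrow q5)):
    T ((\lnot q1 \land q2) \to \lnot q1): β-rule — branch into F (\lnot q1 \land q2)  //  T \lnot q1.
      branch 1.1 (add F (\lnot q1 \land q2)):
        T (q3 \leftrightarrow q5): β-rule — branch into T q3, T q5  //  F q3, F q5.
          branch 1.1.1 (add T q3, T q5):
            × closes — contains both q5 and \lnot q5.
          branch 1.1.2 (add F q3, F q5):
            × closes — contains both q3 and \lnot q3.
      branch 1.2 (add T \lnot q1):
        T (q3 \leftrightarrow q5): β-rule — branch into T q3, T q5  //  F q3, F q5.
          branch 1.2.1 (add T q3, T q5):
            × closes — contains both q5 and \lnot q5.
          branch 1.2.2 (add F q3, F q5):
            × closes — contains both q3 and \lnot q3.
  branch 2 (add T (q1 \to q1)):
    T ((\lnot q1 \land q2) \to \lnot q1): β-rule — branch into F (\lnot q1 \land q2)  //  T \lnot q1.
      branch 2.1 (add F (\lnot q1 \land q2)):
        T (q1 \to q1): β-rule — branch into F q1  //  T q1.
          branch 2.1.1 (add F q1):
            F (\lnot q1 \land q2): β-rule — branch into F \lnot q1  //  F q2.
              branch 2.1.1.1 (add F \lnot q1):
                × closes — contains both q1 and \lnot q1.
              branch 2.1.1.2 (add F q2):
                ○ open, literals {q1=false, q2=false, q3=true, q5=false}.
          branch 2.1.2 (add T q1):
            F (\lnot q1 \land q2): β-rule — branch into F \lnot q1  //  F q2.
              branch 2.1.2.1 (add F \lnot q1):
                ○ open, literals {q1=true, q3=true, q5=false}.
              branch 2.1.2.2 (add F q2):
                ○ open, literals {q1=true, q2=false, q3=true, q5=false}.
      branch 2.2 (add T \lnot q1):
        T (q1 \to q1): β-rule — branch into F q1  //  T q1.
          branch 2.2.1 (add F q1):
            ○ open, literals {q1=false, q3=true, q5=false}.
          branch 2.2.2 (add T q1):
            × closes — contains both q1 and \lnot q1.
6 branches closed, 4 open.
An open branch gives a countermodel: q1=false, q2=false, q3=true, q5=false (unmentioned atoms arbitrary); the premises hold there but the conclusion fails.

No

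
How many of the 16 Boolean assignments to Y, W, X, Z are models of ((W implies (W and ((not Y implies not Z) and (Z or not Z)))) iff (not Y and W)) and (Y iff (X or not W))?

1

Initial set: {(((W implies (W and ((not Y implies not Z) and (Z or not Z)))) iff (not Y and W)) and (Y iff (X or not W)))}.
(((W implies (W and ((not Y implies not Z) and (Z or not Z)))) iff (not Y and W)) and (Y iff (X or not W))): α-rule — add ((W implies (W and ((not Y implies not Z) and (Z or not Z)))) iff (not Y and W)), (Y iff (X or not W)).
((W implies (W and ((not Y implies not Z) and (Z or not Z)))) iff (not Y and W)): β-rule — branch into (W implies (W and ((not Y implies not Z) and (Z or not Z)))), (not Y and W)  //  not (W implies (W and ((not Y implies not Z) and (Z or not Z)))), not (not Y and W).
  branch 1 (add (W implies (W and ((not Y implies not Z) and (Z or not Z)))), (not Y and W)):
    (not Y and W): α-rule — add not Y, W.
    (Y iff (X or not W)): β-rule — branch into Y, (X or not W)  //  not Y, not (X or not W).
      branch 1.1 (add Y, (X or not W)):
        × closes — contains both Y and not Y.
      branch 1.2 (add not Y, not (X or not W)):
        not (X or not W): α-rule — add not X, not not W.
        (W implies (W and ((not Y implies not Z) and (Z or not Z)))): β-rule — branch into not W  //  (W and ((not Y implies not Z) and (Z or not Z))).
          branch 1.2.1 (add not W):
            × closes — contains both W and not W.
          branch 1.2.2 (add (W and ((not Y implies not Z) and (Z or not Z)))):
            (W and ((not Y implies not Z) and (Z or not Z))): α-rule — add W, ((not Y implies not Z) and (Z or not Z)).
            ((not Y implies not Z) and (Z or not Z)): α-rule — add (not Y implies not Z), (Z or not Z).
            (not Y implies not Z): β-rule — branch into not not Y  //  not Z.
              branch 1.2.2.1 (add not not Y):
                × closes — contains both Y and not Y.
              branch 1.2.2.2 (add not Z):
                (Z or not Z): β-rule — branch into Z  //  not Z.
                  branch 1.2.2.2.1 (add Z):
                    × closes — contains both Z and not Z.
                  branch 1.2.2.2.2 (add not Z):
                    ○ open, literals {W=T, X=F, Y=F, Z=F}.
  branch 2 (add not (W implies (W and ((not Y implies not Z) and (Z or not Z)))), not (not Y and W)):
    not (W implies (W and ((not Y implies not Z) and (Z or not Z)))): α-rule — add W, not (W and ((not Y implies not Z) and (Z or not Z))).
    (Y iff (X or not W)): β-rule — branch into Y, (X or not W)  //  not Y, not (X or not W).
      branch 2.1 (add Y, (X or not W)):
        not (not Y and W): β-rule — branch into not not Y  //  not W.
          branch 2.1.1 (add not not Y):
            not (W and ((not Y implies not Z) and (Z or not Z))): β-rule — branch into not W  //  not ((not Y implies not Z) and (Z or not Z)).
              branch 2.1.1.1 (add not W):
                × closes — contains both W and not W.
              branch 2.1.1.2 (add not ((not Y implies not Z) and (Z or not Z))):
                (X or not W): β-rule — branch into X  //  not W.
                  branch 2.1.1.2.1 (add X):
                    not ((not Y implies not Z) and (Z or not Z)): β-rule — branch into not (not Y implies not Z)  //  not (Z or not Z).
                      branch 2.1.1.2.1.1 (add not (not Y implies not Z)):
                        not (not Y implies not Z): α-rule — add not Y, not not Z.
                        × closes — contains both Y and not Y.
                      branch 2.1.1.2.1.2 (add not (Z or not Z)):
                        not (Z or not Z): α-rule — add not Z, not not Z.
                        × closes — contains both Z and not Z.
                  branch 2.1.1.2.2 (add not W):
                    × closes — contains both W and not W.
          branch 2.1.2 (add not W):
            × closes — contains both W and not W.
      branch 2.2 (add not Y, not (X or not W)):
        not (X or not W): α-rule — add not X, not not W.
        not (not Y and W): β-rule — branch into not not Y  //  not W.
          branch 2.2.1 (add not not Y):
            × closes — contains both Y and not Y.
          branch 2.2.2 (add not W):
            × closes — contains both W and not W.
11 branches closed, 1 open.
Each open branch fixes some atoms; the unmentioned ones are free. Counting distinct full assignments: branch {W=T, X=F, Y=F, Z=F} (none free) contributes 1 new. Total: 1.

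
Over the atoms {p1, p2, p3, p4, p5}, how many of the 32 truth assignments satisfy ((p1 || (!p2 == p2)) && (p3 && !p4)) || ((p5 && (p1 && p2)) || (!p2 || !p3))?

Initial set: {T (((p1 || (!p2 == p2)) && (p3 && !p4)) || ((p5 && (p1 && p2)) || (!p2 || !p3)))}.
T (((p1 || (!p2 == p2)) && (p3 && !p4)) || ((p5 && (p1 && p2)) || (!p2 || !p3))): β-rule — branch into T ((p1 || (!p2 == p2)) && (p3 && !p4))  //  T ((p5 && (p1 && p2)) || (!p2 || !p3)).
  branch 1 (add T ((p1 || (!p2 == p2)) && (p3 && !p4))):
    T ((p1 || (!p2 == p2)) && (p3 && !p4)): α-rule — add T (p1 || (!p2 == p2)), T (p3 && !p4).
    T (p3 && !p4): α-rule — add T p3, T !p4.
    T (p1 || (!p2 == p2)): β-rule — branch into T p1  //  T (!p2 == p2).
      branch 1.1 (add T p1):
        ○ open, literals {p1=1, p3=1, p4=0}.
      branch 1.2 (add T (!p2 == p2)):
        T (!p2 == p2): β-rule — branch into T !p2, T p2  //  F !p2, F p2.
          branch 1.2.1 (add T !p2, T p2):
            × closes — contains both p2 and !p2.
          branch 1.2.2 (add F !p2, F p2):
            × closes — contains both p2 and !p2.
  branch 2 (add T ((p5 && (p1 && p2)) || (!p2 || !p3))):
    T ((p5 && (p1 && p2)) || (!p2 || !p3)): β-rule — branch into T (p5 && (p1 && p2))  //  T (!p2 || !p3).
      branch 2.1 (add T (p5 && (p1 && p2))):
        T (p5 && (p1 && p2)): α-rule — add T p5, T (p1 && p2).
        T (p1 && p2): α-rule — add T p1, T p2.
        ○ open, literals {p1=1, p2=1, p5=1}.
      branch 2.2 (add T (!p2 || !p3)):
        T (!p2 || !p3): β-rule — branch into T !p2  //  T !p3.
          branch 2.2.1 (add T !p2):
            ○ open, literals {p2=0}.
          branch 2.2.2 (add T !p3):
            ○ open, literals {p3=0}.
2 branches closed, 4 open.
Each open branch fixes some atoms; the unmentioned ones are free. Counting distinct full assignments: branch {p1=1, p3=1, p4=0} (p2, p5) contributes 4 new; branch {p1=1, p2=1, p5=1} (p3, p4) contributes 3 new; branch {p2=0} (p1, p3, p4, p5) contributes 14 new; branch {p3=0} (p1, p2, p4, p5) contributes 6 new. Total: 27.

27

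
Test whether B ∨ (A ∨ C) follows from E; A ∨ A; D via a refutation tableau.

Yes

Initial set: {E; (A ∨ A); D; ¬(B ∨ (A ∨ C))}.
¬(B ∨ (A ∨ C)): α-rule — add ¬B, ¬(A ∨ C).
¬(A ∨ C): α-rule — add ¬A, ¬C.
(A ∨ A): β-rule — branch into A  //  A.
  branch 1 (add A):
    × closes — contains both A and ¬A.
  branch 2 (add A):
    × closes — contains both A and ¬A.
All 2 branches close.
Every branch closed, so the premises entail the conclusion.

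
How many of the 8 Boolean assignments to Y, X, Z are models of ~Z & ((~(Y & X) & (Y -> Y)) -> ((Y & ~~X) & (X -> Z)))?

1

Initial set: {(~Z & ((~(Y & X) & (Y -> Y)) -> ((Y & ~~X) & (X -> Z))))}.
(~Z & ((~(Y & X) & (Y -> Y)) -> ((Y & ~~X) & (X -> Z)))): α-rule — add ~Z, ((~(Y & X) & (Y -> Y)) -> ((Y & ~~X) & (X -> Z))).
((~(Y & X) & (Y -> Y)) -> ((Y & ~~X) & (X -> Z))): β-rule — branch into ~(~(Y & X) & (Y -> Y))  //  ((Y & ~~X) & (X -> Z)).
  branch 1 (add ~(~(Y & X) & (Y -> Y))):
    ~(~(Y & X) & (Y -> Y)): β-rule — branch into ~~(Y & X)  //  ~(Y -> Y).
      branch 1.1 (add ~~(Y & X)):
        ~~(Y & X): α-rule — add Y, X.
        ○ open, literals {X=T, Y=T, Z=F}.
      branch 1.2 (add ~(Y -> Y)):
        ~(Y -> Y): α-rule — add Y, ~Y.
        × closes — contains both Y and ~Y.
  branch 2 (add ((Y & ~~X) & (X -> Z))):
    ((Y & ~~X) & (X -> Z)): α-rule — add (Y & ~~X), (X -> Z).
    (Y & ~~X): α-rule — add Y, ~~X.
    ~~X: drop double negation, giving X.
    (X -> Z): β-rule — branch into ~X  //  Z.
      branch 2.1 (add ~X):
        × closes — contains both X and ~X.
      branch 2.2 (add Z):
        × closes — contains both Z and ~Z.
3 branches closed, 1 open.
Each open branch fixes some atoms; the unmentioned ones are free. Counting distinct full assignments: branch {X=T, Y=T, Z=F} (none free) contributes 1 new. Total: 1.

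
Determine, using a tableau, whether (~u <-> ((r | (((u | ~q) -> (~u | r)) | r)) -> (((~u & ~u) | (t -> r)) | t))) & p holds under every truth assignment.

Not valid

Assume the negation and expand:
Initial set: {~((~u <-> ((r | (((u | ~q) -> (~u | r)) | r)) -> (((~u & ~u) | (t -> r)) | t))) & p)}.
~((~u <-> ((r | (((u | ~q) -> (~u | r)) | r)) -> (((~u & ~u) | (t -> r)) | t))) & p): β-rule — branch into ~(~u <-> ((r | (((u | ~q) -> (~u | r)) | r)) -> (((~u & ~u) | (t -> r)) | t)))  //  ~p.
  branch 1 (add ~(~u <-> ((r | (((u | ~q) -> (~u | r)) | r)) -> (((~u & ~u) | (t -> r)) | t)))):
    ~(~u <-> ((r | (((u | ~q) -> (~u | r)) | r)) -> (((~u & ~u) | (t -> r)) | t))): β-rule — branch into ~u, ~((r | (((u | ~q) -> (~u | r)) | r)) -> (((~u & ~u) | (t -> r)) | t))  //  ~~u, ((r | (((u | ~q) -> (~u | r)) | r)) -> (((~u & ~u) | (t -> r)) | t)).
      branch 1.1 (add ~u, ~((r | (((u | ~q) -> (~u | r)) | r)) -> (((~u & ~u) | (t -> r)) | t))):
        ~((r | (((u | ~q) -> (~u | r)) | r)) -> (((~u & ~u) | (t -> r)) | t)): α-rule — add (r | (((u | ~q) -> (~u | r)) | r)), ~(((~u & ~u) | (t -> r)) | t).
        ~(((~u & ~u) | (t -> r)) | t): α-rule — add ~((~u & ~u) | (t -> r)), ~t.
        ~((~u & ~u) | (t -> r)): α-rule — add ~(~u & ~u), ~(t -> r).
        ~(t -> r): α-rule — add t, ~r.
        × closes — contains both t and ~t.
      branch 1.2 (add ~~u, ((r | (((u | ~q) -> (~u | r)) | r)) -> (((~u & ~u) | (t -> r)) | t))):
        ((r | (((u | ~q) -> (~u | r)) | r)) -> (((~u & ~u) | (t -> r)) | t)): β-rule — branch into ~(r | (((u | ~q) -> (~u | r)) | r))  //  (((~u & ~u) | (t -> r)) | t).
          branch 1.2.1 (add ~(r | (((u | ~q) -> (~u | r)) | r))):
            ~(r | (((u | ~q) -> (~u | r)) | r)): α-rule — add ~r, ~(((u | ~q) -> (~u | r)) | r).
            ~(((u | ~q) -> (~u | r)) | r): α-rule — add ~((u | ~q) -> (~u | r)), ~r.
            ~((u | ~q) -> (~u | r)): α-rule — add (u | ~q), ~(~u | r).
            ~(~u | r): α-rule — add ~~u, ~r.
            (u | ~q): β-rule — branch into u  //  ~q.
              branch 1.2.1.1 (add u):
                ○ open, literals {r=0, u=1}.
              branch 1.2.1.2 (add ~q):
                ○ open, literals {q=0, r=0, u=1}.
          branch 1.2.2 (add (((~u & ~u) | (t -> r)) | t)):
            (((~u & ~u) | (t -> r)) | t): β-rule — branch into ((~u & ~u) | (t -> r))  //  t.
              branch 1.2.2.1 (add ((~u & ~u) | (t -> r))):
                ((~u & ~u) | (t -> r)): β-rule — branch into (~u & ~u)  //  (t -> r).
                  branch 1.2.2.1.1 (add (~u & ~u)):
                    (~u & ~u): α-rule — add ~u, ~u.
                    × closes — contains both u and ~u.
                  branch 1.2.2.1.2 (add (t -> r)):
                    (t -> r): β-rule — branch into ~t  //  r.
                      branch 1.2.2.1.2.1 (add ~t):
                        ○ open, literals {t=0, u=1}.
                      branch 1.2.2.1.2.2 (add r):
                        ○ open, literals {r=1, u=1}.
              branch 1.2.2.2 (add t):
                ○ open, literals {t=1, u=1}.
  branch 2 (add ~p):
    ○ open, literals {p=0}.
2 branches closed, 6 open.
An open branch gives a countermodel: r=0, u=1 (unmentioned atoms arbitrary); under it the original formula is false.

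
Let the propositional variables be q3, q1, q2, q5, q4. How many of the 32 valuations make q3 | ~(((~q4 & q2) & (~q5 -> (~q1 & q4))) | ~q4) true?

24

Initial set: {T (q3 | ~(((~q4 & q2) & (~q5 -> (~q1 & q4))) | ~q4))}.
T (q3 | ~(((~q4 & q2) & (~q5 -> (~q1 & q4))) | ~q4)): β-rule — branch into T q3  //  T ~(((~q4 & q2) & (~q5 -> (~q1 & q4))) | ~q4).
  branch 1 (add T q3):
    ○ open, literals {q3=1}.
  branch 2 (add T ~(((~q4 & q2) & (~q5 -> (~q1 & q4))) | ~q4)):
    T ~(((~q4 & q2) & (~q5 -> (~q1 & q4))) | ~q4): α-rule — add F ((~q4 & q2) & (~q5 -> (~q1 & q4))), F ~q4.
    F ((~q4 & q2) & (~q5 -> (~q1 & q4))): β-rule — branch into F (~q4 & q2)  //  F (~q5 -> (~q1 & q4)).
      branch 2.1 (add F (~q4 & q2)):
        F (~q4 & q2): β-rule — branch into F ~q4  //  F q2.
          branch 2.1.1 (add F ~q4):
            ○ open, literals {q4=1}.
          branch 2.1.2 (add F q2):
            ○ open, literals {q2=0, q4=1}.
      branch 2.2 (add F (~q5 -> (~q1 & q4))):
        F (~q5 -> (~q1 & q4)): α-rule — add T ~q5, F (~q1 & q4).
        F (~q1 & q4): β-rule — branch into F ~q1  //  F q4.
          branch 2.2.1 (add F ~q1):
            ○ open, literals {q1=1, q4=1, q5=0}.
          branch 2.2.2 (add F q4):
            × closes — contains both q4 and ~q4.
1 branch closed, 4 open.
Each open branch fixes some atoms; the unmentioned ones are free. Counting distinct full assignments: branch {q3=1} (q1, q2, q5, q4) contributes 16 new; branch {q4=1} (q3, q1, q2, q5) contributes 8 new; branch {q2=0, q4=1} (q3, q1, q5) contributes 0 new; branch {q1=1, q4=1, q5=0} (q3, q2) contributes 0 new. Total: 24.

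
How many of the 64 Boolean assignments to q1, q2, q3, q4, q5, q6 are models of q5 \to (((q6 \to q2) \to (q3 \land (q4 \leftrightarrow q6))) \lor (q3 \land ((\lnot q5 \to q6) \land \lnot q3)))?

46

Initial set: {(q5 \to (((q6 \to q2) \to (q3 \land (q4 \leftrightarrow q6))) \lor (q3 \land ((\lnot q5 \to q6) \land \lnot q3))))}.
(q5 \to (((q6 \to q2) \to (q3 \land (q4 \leftrightarrow q6))) \lor (q3 \land ((\lnot q5 \to q6) \land \lnot q3)))): β-rule — branch into \lnot q5  //  (((q6 \to q2) \to (q3 \land (q4 \leftrightarrow q6))) \lor (q3 \land ((\lnot q5 \to q6) \land \lnot q3))).
  branch 1 (add \lnot q5):
    ○ open, literals {q5=false}.
  branch 2 (add (((q6 \to q2) \to (q3 \land (q4 \leftrightarrow q6))) \lor (q3 \land ((\lnot q5 \to q6) \land \lnot q3)))):
    (((q6 \to q2) \to (q3 \land (q4 \leftrightarrow q6))) \lor (q3 \land ((\lnot q5 \to q6) \land \lnot q3))): β-rule — branch into ((q6 \to q2) \to (q3 \land (q4 \leftrightarrow q6)))  //  (q3 \land ((\lnot q5 \to q6) \land \lnot q3)).
      branch 2.1 (add ((q6 \to q2) \to (q3 \land (q4 \leftrightarrow q6)))):
        ((q6 \to q2) \to (q3 \land (q4 \leftrightarrow q6))): β-rule — branch into \lnot (q6 \to q2)  //  (q3 \land (q4 \leftrightarrow q6)).
          branch 2.1.1 (add \lnot (q6 \to q2)):
            \lnot (q6 \to q2): α-rule — add q6, \lnot q2.
            ○ open, literals {q2=false, q6=true}.
          branch 2.1.2 (add (q3 \land (q4 \leftrightarrow q6))):
            (q3 \land (q4 \leftrightarrow q6)): α-rule — add q3, (q4 \leftrightarrow q6).
            (q4 \leftrightarrow q6): β-rule — branch into q4, q6  //  \lnot q4, \lnot q6.
              branch 2.1.2.1 (add q4, q6):
                ○ open, literals {q3=true, q4=true, q6=true}.
              branch 2.1.2.2 (add \lnot q4, \lnot q6):
                ○ open, literals {q3=true, q4=false, q6=false}.
      branch 2.2 (add (q3 \land ((\lnot q5 \to q6) \land \lnot q3))):
        (q3 \land ((\lnot q5 \to q6) \land \lnot q3)): α-rule — add q3, ((\lnot q5 \to q6) \land \lnot q3).
        ((\lnot q5 \to q6) \land \lnot q3): α-rule — add (\lnot q5 \to q6), \lnot q3.
        × closes — contains both q3 and \lnot q3.
1 branch closed, 4 open.
Each open branch fixes some atoms; the unmentioned ones are free. Counting distinct full assignments: branch {q5=false} (q1, q2, q3, q4, q6) contributes 32 new; branch {q2=false, q6=true} (q1, q3, q4, q5) contributes 8 new; branch {q3=true, q4=true, q6=true} (q1, q2, q5) contributes 2 new; branch {q3=true, q4=false, q6=false} (q1, q2, q5) contributes 4 new. Total: 46.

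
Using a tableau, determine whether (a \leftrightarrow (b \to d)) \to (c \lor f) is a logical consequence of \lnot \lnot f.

Yes

Initial set: {T \lnot \lnot f; F ((a \leftrightarrow (b \to d)) \to (c \lor f))}.
T \lnot \lnot f: drop double negation, giving T f.
F ((a \leftrightarrow (b \to d)) \to (c \lor f)): α-rule — add T (a \leftrightarrow (b \to d)), F (c \lor f).
F (c \lor f): α-rule — add F c, F f.
× closes — contains both f and \lnot f.
All 1 branch closes.
Every branch closed, so the premises entail the conclusion.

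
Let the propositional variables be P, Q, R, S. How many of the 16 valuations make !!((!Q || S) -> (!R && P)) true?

Initial set: {T !!((!Q || S) -> (!R && P))}.
T !!((!Q || S) -> (!R && P)): drop double negation, giving T ((!Q || S) -> (!R && P)).
T ((!Q || S) -> (!R && P)): β-rule — branch into F (!Q || S)  //  T (!R && P).
  branch 1 (add F (!Q || S)):
    F (!Q || S): α-rule — add F !Q, F S.
    ○ open, literals {Q=T, S=F}.
  branch 2 (add T (!R && P)):
    T (!R && P): α-rule — add T !R, T P.
    ○ open, literals {P=T, R=F}.
0 branches closed, 2 open.
Each open branch fixes some atoms; the unmentioned ones are free. Counting distinct full assignments: branch {Q=T, S=F} (P, R) contributes 4 new; branch {P=T, R=F} (Q, S) contributes 3 new. Total: 7.

7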